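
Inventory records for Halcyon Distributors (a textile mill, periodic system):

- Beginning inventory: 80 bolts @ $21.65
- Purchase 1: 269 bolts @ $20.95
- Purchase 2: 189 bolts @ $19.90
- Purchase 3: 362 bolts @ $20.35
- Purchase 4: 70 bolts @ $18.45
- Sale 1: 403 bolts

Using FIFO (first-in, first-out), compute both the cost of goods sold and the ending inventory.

COGS = $8,442.15; ending inventory = $11,344.70

Sale 1 (403) [FIFO — oldest first]: 80 @ $21.65 + 269 @ $20.95 + 54 @ $19.90 = $8,442.15
Ending inventory: 135 @ $19.90 + 362 @ $20.35 + 70 @ $18.45 = $11,344.70
Check: goods available $19,786.85 = COGS $8,442.15 + ending $11,344.70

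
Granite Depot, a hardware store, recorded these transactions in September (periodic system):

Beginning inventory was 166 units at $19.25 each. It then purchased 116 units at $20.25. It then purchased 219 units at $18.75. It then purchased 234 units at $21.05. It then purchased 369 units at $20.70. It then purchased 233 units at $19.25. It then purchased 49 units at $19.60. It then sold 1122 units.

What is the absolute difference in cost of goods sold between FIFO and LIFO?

FIFO COGS: 166 @ $19.25 + 116 @ $20.25 + 219 @ $18.75 + 234 @ $21.05 + 369 @ $20.70 + 18 @ $19.25 = $22,561.25
LIFO COGS: 49 @ $19.60 + 233 @ $19.25 + 369 @ $20.70 + 234 @ $21.05 + 219 @ $18.75 + 18 @ $20.25 = $22,480.40
Difference = |$22,561.25 − $22,480.40| = $80.85

$80.85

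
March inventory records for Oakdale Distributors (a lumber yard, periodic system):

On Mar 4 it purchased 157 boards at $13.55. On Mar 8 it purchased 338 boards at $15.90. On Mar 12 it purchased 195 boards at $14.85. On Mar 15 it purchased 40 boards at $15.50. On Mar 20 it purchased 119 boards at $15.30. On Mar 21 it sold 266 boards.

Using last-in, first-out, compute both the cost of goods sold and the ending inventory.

Mar 21, 266 sold [LIFO — newest first]: 119 @ $15.30 + 40 @ $15.50 + 107 @ $14.85 = $4,029.65
Ending inventory: 157 @ $13.55 + 338 @ $15.90 + 88 @ $14.85 = $8,808.35
Check: goods available $12,838.00 = COGS $4,029.65 + ending $8,808.35

COGS = $4,029.65; ending inventory = $8,808.35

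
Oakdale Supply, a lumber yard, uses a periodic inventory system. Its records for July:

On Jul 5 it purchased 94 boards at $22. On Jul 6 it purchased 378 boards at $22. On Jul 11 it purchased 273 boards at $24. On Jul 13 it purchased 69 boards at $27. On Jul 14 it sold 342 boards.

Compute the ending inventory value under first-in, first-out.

Ending inventory = $11,275

Jul 14, 342 sold [FIFO — oldest first]: 94 @ $22 + 248 @ $22 = $7,524
Ending inventory: 130 @ $22 + 273 @ $24 + 69 @ $27 = $11,275
Check: goods available $18,799 = COGS $7,524 + ending $11,275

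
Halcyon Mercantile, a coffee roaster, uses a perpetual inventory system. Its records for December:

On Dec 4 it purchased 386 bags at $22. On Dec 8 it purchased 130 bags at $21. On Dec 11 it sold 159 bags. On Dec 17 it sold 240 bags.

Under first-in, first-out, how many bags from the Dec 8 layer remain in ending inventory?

117

Dec 11, 159 sold [FIFO — oldest first]: 159 @ $22 = $3,498
Dec 17, 240 sold [FIFO — oldest first]: 227 @ $22 + 13 @ $21 = $5,267
Total COGS = $3,498 + $5,267 = $8,765
Ending inventory: 117 @ $21 = $2,457
Check: goods available $11,222 = COGS $8,765 + ending $2,457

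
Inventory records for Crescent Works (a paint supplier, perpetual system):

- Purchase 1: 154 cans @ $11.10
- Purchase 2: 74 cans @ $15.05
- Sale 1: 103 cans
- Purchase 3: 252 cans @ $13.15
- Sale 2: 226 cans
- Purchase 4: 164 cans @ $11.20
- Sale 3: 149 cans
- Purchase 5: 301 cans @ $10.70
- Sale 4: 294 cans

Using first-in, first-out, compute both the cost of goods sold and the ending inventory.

COGS = $9,343.30; ending inventory = $1,851.10

Sale 1 (103) [FIFO — oldest first]: 103 @ $11.10 = $1,143.30
Sale 2 (226) [FIFO — oldest first]: 51 @ $11.10 + 74 @ $15.05 + 101 @ $13.15 = $3,007.95
Sale 3 (149) [FIFO — oldest first]: 149 @ $13.15 = $1,959.35
Sale 4 (294) [FIFO — oldest first]: 2 @ $13.15 + 164 @ $11.20 + 128 @ $10.70 = $3,232.70
Total COGS = $1,143.30 + $3,007.95 + $1,959.35 + $3,232.70 = $9,343.30
Ending inventory: 173 @ $10.70 = $1,851.10
Check: goods available $11,194.40 = COGS $9,343.30 + ending $1,851.10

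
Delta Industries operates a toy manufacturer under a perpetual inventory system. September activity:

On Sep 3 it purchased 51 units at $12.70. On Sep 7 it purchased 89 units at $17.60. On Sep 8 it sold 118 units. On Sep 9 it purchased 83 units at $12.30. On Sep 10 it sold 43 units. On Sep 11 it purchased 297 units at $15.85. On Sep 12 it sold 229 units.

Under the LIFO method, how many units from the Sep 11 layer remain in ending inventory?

Sep 8, 118 sold [LIFO — newest first]: 89 @ $17.60 + 29 @ $12.70 = $1,934.70
Sep 10, 43 sold [LIFO — newest first]: 43 @ $12.30 = $528.90
Sep 12, 229 sold [LIFO — newest first]: 229 @ $15.85 = $3,629.65
Total COGS = $1,934.70 + $528.90 + $3,629.65 = $6,093.25
Ending inventory: 22 @ $12.70 + 40 @ $12.30 + 68 @ $15.85 = $1,849.20

68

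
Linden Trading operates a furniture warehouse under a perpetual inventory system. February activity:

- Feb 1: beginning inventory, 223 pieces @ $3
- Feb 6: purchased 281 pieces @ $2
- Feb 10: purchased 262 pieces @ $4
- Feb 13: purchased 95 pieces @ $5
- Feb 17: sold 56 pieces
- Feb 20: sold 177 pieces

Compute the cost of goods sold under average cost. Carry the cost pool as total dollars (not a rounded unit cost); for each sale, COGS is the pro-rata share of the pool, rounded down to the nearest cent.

COGS = $745.27

After Feb 1: 223 on hand, pool $669.00 (≈ $3.0000 each)
After Feb 6: 504 on hand, pool $1,231.00 (≈ $2.4425 each)
After Feb 10: 766 on hand, pool $2,279.00 (≈ $2.9752 each)
After Feb 13: 861 on hand, pool $2,754.00 (≈ $3.1986 each)
Feb 17, sell 56: 56/861 × $2,754.00 → $179.12
Feb 20, sell 177: 177/805 × $2,574.88 → $566.15
Total COGS = $179.12 + $566.15 = $745.27
Ending inventory (cost pool remaining) = $2,008.73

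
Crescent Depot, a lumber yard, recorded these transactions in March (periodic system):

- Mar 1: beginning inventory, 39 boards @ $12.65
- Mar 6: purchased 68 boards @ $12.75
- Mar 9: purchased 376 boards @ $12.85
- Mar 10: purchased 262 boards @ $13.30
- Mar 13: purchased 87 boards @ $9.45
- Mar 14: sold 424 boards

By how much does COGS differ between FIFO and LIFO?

$163.30

FIFO COGS: 39 @ $12.65 + 68 @ $12.75 + 317 @ $12.85 = $5,433.80
LIFO COGS: 87 @ $9.45 + 262 @ $13.30 + 75 @ $12.85 = $5,270.50
Difference = |$5,433.80 − $5,270.50| = $163.30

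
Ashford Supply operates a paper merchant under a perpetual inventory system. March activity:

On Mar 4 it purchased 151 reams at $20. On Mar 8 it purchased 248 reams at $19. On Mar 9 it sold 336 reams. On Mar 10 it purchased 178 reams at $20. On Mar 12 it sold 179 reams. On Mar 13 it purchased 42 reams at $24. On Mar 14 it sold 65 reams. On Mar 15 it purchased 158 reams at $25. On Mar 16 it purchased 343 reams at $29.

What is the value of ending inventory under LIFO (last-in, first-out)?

Mar 9, 336 sold [LIFO — newest first]: 248 @ $19 + 88 @ $20 = $6,472
Mar 12, 179 sold [LIFO — newest first]: 178 @ $20 + 1 @ $20 = $3,580
Mar 14, 65 sold [LIFO — newest first]: 42 @ $24 + 23 @ $20 = $1,468
Total COGS = $6,472 + $3,580 + $1,468 = $11,520
Ending inventory: 39 @ $20 + 158 @ $25 + 343 @ $29 = $14,677

Ending inventory = $14,677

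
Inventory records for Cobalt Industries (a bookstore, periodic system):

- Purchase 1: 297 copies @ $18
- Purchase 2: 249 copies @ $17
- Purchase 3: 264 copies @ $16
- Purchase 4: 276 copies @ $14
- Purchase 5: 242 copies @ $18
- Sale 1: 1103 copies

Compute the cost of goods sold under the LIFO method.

COGS = $17,973

Sale 1 (1103) [LIFO — newest first]: 242 @ $18 + 276 @ $14 + 264 @ $16 + 249 @ $17 + 72 @ $18 = $17,973
Ending inventory: 225 @ $18 = $4,050
Check: goods available $22,023 = COGS $17,973 + ending $4,050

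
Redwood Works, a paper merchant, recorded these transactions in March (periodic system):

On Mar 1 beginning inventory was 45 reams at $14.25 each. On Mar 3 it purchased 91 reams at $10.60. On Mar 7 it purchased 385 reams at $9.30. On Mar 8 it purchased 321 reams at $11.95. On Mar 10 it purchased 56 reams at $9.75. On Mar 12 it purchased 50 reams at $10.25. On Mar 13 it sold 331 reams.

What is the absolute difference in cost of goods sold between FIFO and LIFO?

FIFO COGS: 45 @ $14.25 + 91 @ $10.60 + 195 @ $9.30 = $3,419.35
LIFO COGS: 50 @ $10.25 + 56 @ $9.75 + 225 @ $11.95 = $3,747.25
Difference = |$3,419.35 − $3,747.25| = $327.90

$327.90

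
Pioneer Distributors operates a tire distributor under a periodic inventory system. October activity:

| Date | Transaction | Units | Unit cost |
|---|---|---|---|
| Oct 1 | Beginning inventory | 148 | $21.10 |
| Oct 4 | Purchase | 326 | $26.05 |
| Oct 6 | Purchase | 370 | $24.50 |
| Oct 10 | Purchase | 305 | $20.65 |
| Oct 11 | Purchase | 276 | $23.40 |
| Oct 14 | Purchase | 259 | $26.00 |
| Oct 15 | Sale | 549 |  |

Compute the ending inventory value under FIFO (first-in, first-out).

Oct 15, 549 sold [FIFO — oldest first]: 148 @ $21.10 + 326 @ $26.05 + 75 @ $24.50 = $13,452.60
Ending inventory: 295 @ $24.50 + 305 @ $20.65 + 276 @ $23.40 + 259 @ $26.00 = $26,718.15
Check: goods available $40,170.75 = COGS $13,452.60 + ending $26,718.15

Ending inventory = $26,718.15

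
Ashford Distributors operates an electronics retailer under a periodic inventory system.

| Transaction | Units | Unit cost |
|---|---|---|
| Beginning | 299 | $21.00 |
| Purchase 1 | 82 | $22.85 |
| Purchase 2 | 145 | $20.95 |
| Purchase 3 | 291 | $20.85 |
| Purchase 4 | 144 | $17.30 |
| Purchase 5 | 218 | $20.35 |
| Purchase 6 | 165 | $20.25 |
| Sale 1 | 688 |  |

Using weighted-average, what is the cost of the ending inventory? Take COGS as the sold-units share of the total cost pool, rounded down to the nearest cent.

Sale 1, sell 688: 688/1344 × $27,526.55 → $14,090.97
Ending inventory (cost pool remaining) = $13,435.58
Check: goods available $27,526.55 = COGS $14,090.97 + ending $13,435.58

Ending inventory = $13,435.58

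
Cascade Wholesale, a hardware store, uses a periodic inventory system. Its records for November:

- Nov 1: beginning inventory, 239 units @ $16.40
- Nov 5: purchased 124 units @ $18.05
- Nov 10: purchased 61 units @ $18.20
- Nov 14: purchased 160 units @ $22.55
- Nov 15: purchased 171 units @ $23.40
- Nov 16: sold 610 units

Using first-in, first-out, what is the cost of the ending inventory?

Ending inventory = $3,393.00

Nov 16, 610 sold [FIFO — oldest first]: 239 @ $16.40 + 124 @ $18.05 + 61 @ $18.20 + 160 @ $22.55 + 26 @ $23.40 = $11,484.40
Ending inventory: 145 @ $23.40 = $3,393.00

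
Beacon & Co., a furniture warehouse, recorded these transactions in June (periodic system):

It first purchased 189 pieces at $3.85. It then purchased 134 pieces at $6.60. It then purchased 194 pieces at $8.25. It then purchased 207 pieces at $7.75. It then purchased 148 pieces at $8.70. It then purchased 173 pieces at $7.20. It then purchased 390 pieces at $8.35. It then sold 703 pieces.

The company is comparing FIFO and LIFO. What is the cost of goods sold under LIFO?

FIFO COGS: 189 @ $3.85 + 134 @ $6.60 + 194 @ $8.25 + 186 @ $7.75 = $4,654.05
LIFO COGS: 390 @ $8.35 + 173 @ $7.20 + 140 @ $8.70 = $5,720.10

COGS = $5,720.10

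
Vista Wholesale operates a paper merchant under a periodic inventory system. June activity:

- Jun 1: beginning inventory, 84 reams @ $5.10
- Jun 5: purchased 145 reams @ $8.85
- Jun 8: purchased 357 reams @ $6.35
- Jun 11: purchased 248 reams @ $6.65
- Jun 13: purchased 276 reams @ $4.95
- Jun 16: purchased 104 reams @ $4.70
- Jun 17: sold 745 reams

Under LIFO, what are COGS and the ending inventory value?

COGS = $4,247.15; ending inventory = $3,235.65

Jun 17, 745 sold [LIFO — newest first]: 104 @ $4.70 + 276 @ $4.95 + 248 @ $6.65 + 117 @ $6.35 = $4,247.15
Ending inventory: 84 @ $5.10 + 145 @ $8.85 + 240 @ $6.35 = $3,235.65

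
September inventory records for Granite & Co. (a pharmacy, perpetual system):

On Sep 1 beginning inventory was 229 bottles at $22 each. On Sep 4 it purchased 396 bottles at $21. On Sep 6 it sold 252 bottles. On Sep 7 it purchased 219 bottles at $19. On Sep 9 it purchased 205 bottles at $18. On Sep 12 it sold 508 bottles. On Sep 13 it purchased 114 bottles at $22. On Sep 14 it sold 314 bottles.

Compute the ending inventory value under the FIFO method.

Sep 6, 252 sold [FIFO — oldest first]: 229 @ $22 + 23 @ $21 = $5,521
Sep 12, 508 sold [FIFO — oldest first]: 373 @ $21 + 135 @ $19 = $10,398
Sep 14, 314 sold [FIFO — oldest first]: 84 @ $19 + 205 @ $18 + 25 @ $22 = $5,836
Total COGS = $5,521 + $10,398 + $5,836 = $21,755
Ending inventory: 89 @ $22 = $1,958

Ending inventory = $1,958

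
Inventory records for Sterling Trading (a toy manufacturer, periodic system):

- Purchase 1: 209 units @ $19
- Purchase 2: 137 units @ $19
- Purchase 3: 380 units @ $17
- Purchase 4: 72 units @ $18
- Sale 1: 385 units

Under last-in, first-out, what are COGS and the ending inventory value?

COGS = $6,617; ending inventory = $7,713

Sale 1 (385) [LIFO — newest first]: 72 @ $18 + 313 @ $17 = $6,617
Ending inventory: 209 @ $19 + 137 @ $19 + 67 @ $17 = $7,713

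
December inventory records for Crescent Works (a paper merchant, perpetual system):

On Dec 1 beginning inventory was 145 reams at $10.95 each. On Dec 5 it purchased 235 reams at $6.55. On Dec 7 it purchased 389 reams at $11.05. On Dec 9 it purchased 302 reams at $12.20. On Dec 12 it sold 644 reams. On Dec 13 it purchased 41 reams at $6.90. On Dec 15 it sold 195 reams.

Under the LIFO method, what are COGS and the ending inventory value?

COGS = $8,966.60; ending inventory = $2,426.15

Dec 12, 644 sold [LIFO — newest first]: 302 @ $12.20 + 342 @ $11.05 = $7,463.50
Dec 15, 195 sold [LIFO — newest first]: 41 @ $6.90 + 47 @ $11.05 + 107 @ $6.55 = $1,503.10
Total COGS = $7,463.50 + $1,503.10 = $8,966.60
Ending inventory: 145 @ $10.95 + 128 @ $6.55 = $2,426.15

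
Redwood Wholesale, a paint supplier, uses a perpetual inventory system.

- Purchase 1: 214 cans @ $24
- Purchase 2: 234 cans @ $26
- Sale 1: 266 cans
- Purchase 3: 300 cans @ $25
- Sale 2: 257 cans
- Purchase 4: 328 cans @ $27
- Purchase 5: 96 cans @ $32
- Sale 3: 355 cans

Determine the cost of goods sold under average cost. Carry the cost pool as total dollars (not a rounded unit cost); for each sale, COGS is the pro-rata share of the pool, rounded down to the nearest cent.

After Purchase 1: 214 on hand, pool $5,136.00 (≈ $24.0000 each)
After Purchase 2: 448 on hand, pool $11,220.00 (≈ $25.0446 each)
Sale 1, sell 266: 266/448 × $11,220.00 → $6,661.87
After Purchase 3: 482 on hand, pool $12,058.13 (≈ $25.0169 each)
Sale 2, sell 257: 257/482 × $12,058.13 → $6,429.33
After Purchase 4: 553 on hand, pool $14,484.80 (≈ $26.1931 each)
After Purchase 5: 649 on hand, pool $17,556.80 (≈ $27.0521 each)
Sale 3, sell 355: 355/649 × $17,556.80 → $9,603.48
Total COGS = $6,661.87 + $6,429.33 + $9,603.48 = $22,694.68
Ending inventory (cost pool remaining) = $7,953.32
Check: goods available $30,648.00 = COGS $22,694.68 + ending $7,953.32

COGS = $22,694.68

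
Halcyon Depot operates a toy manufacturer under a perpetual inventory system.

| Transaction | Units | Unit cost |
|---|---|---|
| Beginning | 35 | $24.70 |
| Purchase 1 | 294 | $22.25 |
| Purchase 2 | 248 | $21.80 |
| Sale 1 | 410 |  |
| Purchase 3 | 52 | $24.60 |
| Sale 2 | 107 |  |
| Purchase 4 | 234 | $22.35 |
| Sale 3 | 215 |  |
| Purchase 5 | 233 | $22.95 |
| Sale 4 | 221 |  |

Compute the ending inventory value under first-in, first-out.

Ending inventory = $3,281.85

Sale 1 (410) [FIFO — oldest first]: 35 @ $24.70 + 294 @ $22.25 + 81 @ $21.80 = $9,171.80
Sale 2 (107) [FIFO — oldest first]: 107 @ $21.80 = $2,332.60
Sale 3 (215) [FIFO — oldest first]: 60 @ $21.80 + 52 @ $24.60 + 103 @ $22.35 = $4,889.25
Sale 4 (221) [FIFO — oldest first]: 131 @ $22.35 + 90 @ $22.95 = $4,993.35
Total COGS = $9,171.80 + $2,332.60 + $4,889.25 + $4,993.35 = $21,387.00
Ending inventory: 143 @ $22.95 = $3,281.85
Check: goods available $24,668.85 = COGS $21,387.00 + ending $3,281.85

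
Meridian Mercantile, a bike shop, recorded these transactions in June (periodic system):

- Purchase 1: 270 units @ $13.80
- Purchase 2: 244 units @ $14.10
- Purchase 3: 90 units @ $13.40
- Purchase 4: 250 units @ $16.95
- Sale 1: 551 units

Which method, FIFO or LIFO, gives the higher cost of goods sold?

LIFO

FIFO COGS: 270 @ $13.80 + 244 @ $14.10 + 37 @ $13.40 = $7,662.20
LIFO COGS: 250 @ $16.95 + 90 @ $13.40 + 211 @ $14.10 = $8,418.60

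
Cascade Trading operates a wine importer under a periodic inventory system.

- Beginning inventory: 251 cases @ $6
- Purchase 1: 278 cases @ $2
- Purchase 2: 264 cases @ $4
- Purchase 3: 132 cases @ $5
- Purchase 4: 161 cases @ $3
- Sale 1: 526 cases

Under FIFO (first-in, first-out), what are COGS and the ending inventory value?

Sale 1 (526) [FIFO — oldest first]: 251 @ $6 + 275 @ $2 = $2,056
Ending inventory: 3 @ $2 + 264 @ $4 + 132 @ $5 + 161 @ $3 = $2,205
Check: goods available $4,261 = COGS $2,056 + ending $2,205

COGS = $2,056; ending inventory = $2,205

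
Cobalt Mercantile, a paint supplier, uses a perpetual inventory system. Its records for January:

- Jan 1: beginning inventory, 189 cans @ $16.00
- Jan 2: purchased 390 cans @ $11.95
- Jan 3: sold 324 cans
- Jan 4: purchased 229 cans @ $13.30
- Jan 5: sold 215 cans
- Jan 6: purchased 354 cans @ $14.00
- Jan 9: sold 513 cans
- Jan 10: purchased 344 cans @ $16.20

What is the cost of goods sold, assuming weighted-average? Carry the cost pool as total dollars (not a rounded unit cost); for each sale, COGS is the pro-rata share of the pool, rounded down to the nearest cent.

COGS = $14,180.14

After Jan 1: 189 on hand, pool $3,024.00 (≈ $16.0000 each)
After Jan 2: 579 on hand, pool $7,684.50 (≈ $13.2720 each)
Jan 3, sell 324: 324/579 × $7,684.50 → $4,300.13
After Jan 4: 484 on hand, pool $6,430.07 (≈ $13.2853 each)
Jan 5, sell 215: 215/484 × $6,430.07 → $2,856.33
After Jan 6: 623 on hand, pool $8,529.74 (≈ $13.6914 each)
Jan 9, sell 513: 513/623 × $8,529.74 → $7,023.68
After Jan 10: 454 on hand, pool $7,078.86 (≈ $15.5922 each)
Total COGS = $4,300.13 + $2,856.33 + $7,023.68 = $14,180.14
Ending inventory (cost pool remaining) = $7,078.86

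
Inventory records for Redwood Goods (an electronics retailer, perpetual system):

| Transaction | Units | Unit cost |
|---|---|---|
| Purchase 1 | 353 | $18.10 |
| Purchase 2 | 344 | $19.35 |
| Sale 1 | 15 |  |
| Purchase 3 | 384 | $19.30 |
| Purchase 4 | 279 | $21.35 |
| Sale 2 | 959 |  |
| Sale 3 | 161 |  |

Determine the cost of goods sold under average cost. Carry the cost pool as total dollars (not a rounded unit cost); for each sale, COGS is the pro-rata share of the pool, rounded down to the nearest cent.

After Purchase 1: 353 on hand, pool $6,389.30 (≈ $18.1000 each)
After Purchase 2: 697 on hand, pool $13,045.70 (≈ $18.7169 each)
Sale 1, sell 15: 15/697 × $13,045.70 → $280.75
After Purchase 3: 1066 on hand, pool $20,176.15 (≈ $18.9270 each)
After Purchase 4: 1345 on hand, pool $26,132.80 (≈ $19.4296 each)
Sale 2, sell 959: 959/1345 × $26,132.80 → $18,632.97
Sale 3, sell 161: 161/386 × $7,499.83 → $3,128.16
Total COGS = $280.75 + $18,632.97 + $3,128.16 = $22,041.88
Ending inventory (cost pool remaining) = $4,371.67

COGS = $22,041.88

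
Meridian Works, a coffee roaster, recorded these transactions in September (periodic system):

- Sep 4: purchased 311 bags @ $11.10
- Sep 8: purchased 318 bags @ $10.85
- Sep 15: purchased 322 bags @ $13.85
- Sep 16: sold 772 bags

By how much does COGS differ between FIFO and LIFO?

FIFO COGS: 311 @ $11.10 + 318 @ $10.85 + 143 @ $13.85 = $8,882.95
LIFO COGS: 322 @ $13.85 + 318 @ $10.85 + 132 @ $11.10 = $9,375.20
Difference = |$8,882.95 − $9,375.20| = $492.25

$492.25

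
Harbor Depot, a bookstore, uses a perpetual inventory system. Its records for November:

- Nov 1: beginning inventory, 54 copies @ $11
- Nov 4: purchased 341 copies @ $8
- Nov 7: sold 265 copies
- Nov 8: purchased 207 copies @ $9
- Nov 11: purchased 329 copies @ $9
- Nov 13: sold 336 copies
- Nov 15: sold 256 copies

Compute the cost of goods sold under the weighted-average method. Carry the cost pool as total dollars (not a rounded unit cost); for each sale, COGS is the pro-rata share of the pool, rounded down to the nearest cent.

COGS = $7,488.51

After Nov 1: 54 on hand, pool $594.00 (≈ $11.0000 each)
After Nov 4: 395 on hand, pool $3,322.00 (≈ $8.4101 each)
Nov 7, sell 265: 265/395 × $3,322.00 → $2,228.68
After Nov 8: 337 on hand, pool $2,956.32 (≈ $8.7725 each)
After Nov 11: 666 on hand, pool $5,917.32 (≈ $8.8849 each)
Nov 13, sell 336: 336/666 × $5,917.32 → $2,985.31
Nov 15, sell 256: 256/330 × $2,932.01 → $2,274.52
Total COGS = $2,228.68 + $2,985.31 + $2,274.52 = $7,488.51
Ending inventory (cost pool remaining) = $657.49
Check: goods available $8,146.00 = COGS $7,488.51 + ending $657.49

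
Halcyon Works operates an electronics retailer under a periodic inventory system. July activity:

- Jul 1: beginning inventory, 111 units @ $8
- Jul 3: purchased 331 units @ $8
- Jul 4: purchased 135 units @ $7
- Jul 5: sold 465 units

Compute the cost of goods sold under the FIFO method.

COGS = $3,697

Jul 5, 465 sold [FIFO — oldest first]: 111 @ $8 + 331 @ $8 + 23 @ $7 = $3,697
Ending inventory: 112 @ $7 = $784
Check: goods available $4,481 = COGS $3,697 + ending $784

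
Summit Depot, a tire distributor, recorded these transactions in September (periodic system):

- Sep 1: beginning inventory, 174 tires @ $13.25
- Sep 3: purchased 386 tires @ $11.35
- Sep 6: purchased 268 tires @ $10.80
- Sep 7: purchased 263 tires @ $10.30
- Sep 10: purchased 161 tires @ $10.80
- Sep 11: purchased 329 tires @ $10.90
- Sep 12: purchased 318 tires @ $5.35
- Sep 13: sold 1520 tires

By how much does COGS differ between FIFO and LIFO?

FIFO COGS: 174 @ $13.25 + 386 @ $11.35 + 268 @ $10.80 + 263 @ $10.30 + 161 @ $10.80 + 268 @ $10.90 = $16,949.90
LIFO COGS: 318 @ $5.35 + 329 @ $10.90 + 161 @ $10.80 + 263 @ $10.30 + 268 @ $10.80 + 181 @ $11.35 = $14,683.85
Difference = |$16,949.90 − $14,683.85| = $2,266.05

$2,266.05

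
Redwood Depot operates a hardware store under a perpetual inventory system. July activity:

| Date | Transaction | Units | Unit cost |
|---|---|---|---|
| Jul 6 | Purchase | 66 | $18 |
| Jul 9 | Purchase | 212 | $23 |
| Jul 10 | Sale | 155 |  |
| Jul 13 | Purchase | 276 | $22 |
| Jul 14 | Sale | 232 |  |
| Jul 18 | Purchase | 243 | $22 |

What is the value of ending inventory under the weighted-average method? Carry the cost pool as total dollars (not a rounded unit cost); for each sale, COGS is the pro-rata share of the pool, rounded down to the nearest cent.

After Jul 6: 66 on hand, pool $1,188.00 (≈ $18.0000 each)
After Jul 9: 278 on hand, pool $6,064.00 (≈ $21.8129 each)
Jul 10, sell 155: 155/278 × $6,064.00 → $3,381.00
After Jul 13: 399 on hand, pool $8,755.00 (≈ $21.9424 each)
Jul 14, sell 232: 232/399 × $8,755.00 → $5,090.62
After Jul 18: 410 on hand, pool $9,010.38 (≈ $21.9765 each)
Total COGS = $3,381.00 + $5,090.62 = $8,471.62
Ending inventory (cost pool remaining) = $9,010.38

Ending inventory = $9,010.38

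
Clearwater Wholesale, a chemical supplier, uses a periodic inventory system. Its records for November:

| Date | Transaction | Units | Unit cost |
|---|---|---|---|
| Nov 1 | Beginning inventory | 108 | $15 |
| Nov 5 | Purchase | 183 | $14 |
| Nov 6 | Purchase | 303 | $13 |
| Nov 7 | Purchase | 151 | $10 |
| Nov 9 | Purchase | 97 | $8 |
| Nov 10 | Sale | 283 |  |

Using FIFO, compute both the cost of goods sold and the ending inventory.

COGS = $4,070; ending inventory = $6,337

Nov 10, 283 sold [FIFO — oldest first]: 108 @ $15 + 175 @ $14 = $4,070
Ending inventory: 8 @ $14 + 303 @ $13 + 151 @ $10 + 97 @ $8 = $6,337
Check: goods available $10,407 = COGS $4,070 + ending $6,337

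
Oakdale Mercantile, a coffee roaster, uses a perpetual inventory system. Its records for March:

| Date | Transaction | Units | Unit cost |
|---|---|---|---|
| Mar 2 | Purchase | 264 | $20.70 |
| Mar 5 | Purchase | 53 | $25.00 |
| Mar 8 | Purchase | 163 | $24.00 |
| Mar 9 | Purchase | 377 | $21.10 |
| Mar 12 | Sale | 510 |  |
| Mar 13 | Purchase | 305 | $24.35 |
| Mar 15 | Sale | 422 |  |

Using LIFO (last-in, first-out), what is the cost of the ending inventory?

Ending inventory = $4,761.00

Mar 12, 510 sold [LIFO — newest first]: 377 @ $21.10 + 133 @ $24.00 = $11,146.70
Mar 15, 422 sold [LIFO — newest first]: 305 @ $24.35 + 30 @ $24.00 + 53 @ $25.00 + 34 @ $20.70 = $10,175.55
Total COGS = $11,146.70 + $10,175.55 = $21,322.25
Ending inventory: 230 @ $20.70 = $4,761.00
Check: goods available $26,083.25 = COGS $21,322.25 + ending $4,761.00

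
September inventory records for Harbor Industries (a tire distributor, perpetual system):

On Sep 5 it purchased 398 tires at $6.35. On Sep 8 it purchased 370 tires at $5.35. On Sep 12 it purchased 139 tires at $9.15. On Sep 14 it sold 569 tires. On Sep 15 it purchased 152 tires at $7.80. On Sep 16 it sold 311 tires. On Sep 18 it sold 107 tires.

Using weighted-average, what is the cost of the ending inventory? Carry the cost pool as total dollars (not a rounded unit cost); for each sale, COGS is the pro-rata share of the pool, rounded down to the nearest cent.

After Sep 5: 398 on hand, pool $2,527.30 (≈ $6.3500 each)
After Sep 8: 768 on hand, pool $4,506.80 (≈ $5.8682 each)
After Sep 12: 907 on hand, pool $5,778.65 (≈ $6.3712 each)
Sep 14, sell 569: 569/907 × $5,778.65 → $3,625.19
After Sep 15: 490 on hand, pool $3,339.06 (≈ $6.8144 each)
Sep 16, sell 311: 311/490 × $3,339.06 → $2,119.28
Sep 18, sell 107: 107/179 × $1,219.78 → $729.14
Total COGS = $3,625.19 + $2,119.28 + $729.14 = $6,473.61
Ending inventory (cost pool remaining) = $490.64
Check: goods available $6,964.25 = COGS $6,473.61 + ending $490.64

Ending inventory = $490.64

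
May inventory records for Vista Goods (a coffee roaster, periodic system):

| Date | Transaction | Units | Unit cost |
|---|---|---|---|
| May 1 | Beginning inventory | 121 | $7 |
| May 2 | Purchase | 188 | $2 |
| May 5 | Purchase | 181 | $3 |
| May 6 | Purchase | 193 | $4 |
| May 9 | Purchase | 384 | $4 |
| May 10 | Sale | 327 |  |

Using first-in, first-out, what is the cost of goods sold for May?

COGS = $1,277

May 10, 327 sold [FIFO — oldest first]: 121 @ $7 + 188 @ $2 + 18 @ $3 = $1,277
Ending inventory: 163 @ $3 + 193 @ $4 + 384 @ $4 = $2,797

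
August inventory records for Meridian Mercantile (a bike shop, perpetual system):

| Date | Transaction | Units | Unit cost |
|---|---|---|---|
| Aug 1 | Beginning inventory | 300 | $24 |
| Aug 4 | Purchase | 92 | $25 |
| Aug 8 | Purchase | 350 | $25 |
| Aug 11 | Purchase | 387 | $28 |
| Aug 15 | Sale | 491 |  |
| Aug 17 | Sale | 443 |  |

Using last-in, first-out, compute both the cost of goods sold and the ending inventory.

Aug 15, 491 sold [LIFO — newest first]: 387 @ $28 + 104 @ $25 = $13,436
Aug 17, 443 sold [LIFO — newest first]: 246 @ $25 + 92 @ $25 + 105 @ $24 = $10,970
Total COGS = $13,436 + $10,970 = $24,406
Ending inventory: 195 @ $24 = $4,680
Check: goods available $29,086 = COGS $24,406 + ending $4,680

COGS = $24,406; ending inventory = $4,680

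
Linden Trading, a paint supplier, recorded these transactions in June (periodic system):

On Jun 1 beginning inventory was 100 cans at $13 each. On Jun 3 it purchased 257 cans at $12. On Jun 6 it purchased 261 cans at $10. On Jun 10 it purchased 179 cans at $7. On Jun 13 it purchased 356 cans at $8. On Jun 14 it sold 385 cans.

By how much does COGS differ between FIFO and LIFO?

$1,613

FIFO COGS: 100 @ $13 + 257 @ $12 + 28 @ $10 = $4,664
LIFO COGS: 356 @ $8 + 29 @ $7 = $3,051
Difference = |$4,664 − $3,051| = $1,613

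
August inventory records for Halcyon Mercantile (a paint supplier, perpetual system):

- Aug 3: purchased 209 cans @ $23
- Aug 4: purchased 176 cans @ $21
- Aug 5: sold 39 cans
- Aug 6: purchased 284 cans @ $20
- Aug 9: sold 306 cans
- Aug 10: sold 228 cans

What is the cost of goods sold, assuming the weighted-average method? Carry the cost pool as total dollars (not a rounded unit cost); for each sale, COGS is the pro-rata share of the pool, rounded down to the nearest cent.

After Aug 3: 209 on hand, pool $4,807.00 (≈ $23.0000 each)
After Aug 4: 385 on hand, pool $8,503.00 (≈ $22.0857 each)
Aug 5, sell 39: 39/385 × $8,503.00 → $861.34
After Aug 6: 630 on hand, pool $13,321.66 (≈ $21.1455 each)
Aug 9, sell 306: 306/630 × $13,321.66 → $6,470.52
Aug 10, sell 228: 228/324 × $6,851.14 → $4,821.17
Total COGS = $861.34 + $6,470.52 + $4,821.17 = $12,153.03
Ending inventory (cost pool remaining) = $2,029.97

COGS = $12,153.03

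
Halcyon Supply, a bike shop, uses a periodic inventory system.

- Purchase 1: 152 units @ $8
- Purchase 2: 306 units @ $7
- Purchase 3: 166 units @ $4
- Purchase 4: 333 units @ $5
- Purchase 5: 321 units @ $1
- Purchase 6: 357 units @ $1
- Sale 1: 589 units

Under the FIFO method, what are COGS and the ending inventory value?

COGS = $3,882; ending inventory = $2,483

Sale 1 (589) [FIFO — oldest first]: 152 @ $8 + 306 @ $7 + 131 @ $4 = $3,882
Ending inventory: 35 @ $4 + 333 @ $5 + 321 @ $1 + 357 @ $1 = $2,483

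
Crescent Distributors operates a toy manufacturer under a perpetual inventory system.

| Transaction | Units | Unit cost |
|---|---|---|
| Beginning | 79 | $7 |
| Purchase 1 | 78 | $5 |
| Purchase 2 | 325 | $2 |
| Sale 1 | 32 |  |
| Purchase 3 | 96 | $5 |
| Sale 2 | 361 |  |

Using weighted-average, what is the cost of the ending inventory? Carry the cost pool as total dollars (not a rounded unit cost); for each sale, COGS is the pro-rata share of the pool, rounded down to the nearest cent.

Ending inventory = $666.56

After Beginning: 79 on hand, pool $553.00 (≈ $7.0000 each)
After Purchase 1: 157 on hand, pool $943.00 (≈ $6.0064 each)
After Purchase 2: 482 on hand, pool $1,593.00 (≈ $3.3050 each)
Sale 1, sell 32: 32/482 × $1,593.00 → $105.75
After Purchase 3: 546 on hand, pool $1,967.25 (≈ $3.6030 each)
Sale 2, sell 361: 361/546 × $1,967.25 → $1,300.69
Total COGS = $105.75 + $1,300.69 = $1,406.44
Ending inventory (cost pool remaining) = $666.56
Check: goods available $2,073.00 = COGS $1,406.44 + ending $666.56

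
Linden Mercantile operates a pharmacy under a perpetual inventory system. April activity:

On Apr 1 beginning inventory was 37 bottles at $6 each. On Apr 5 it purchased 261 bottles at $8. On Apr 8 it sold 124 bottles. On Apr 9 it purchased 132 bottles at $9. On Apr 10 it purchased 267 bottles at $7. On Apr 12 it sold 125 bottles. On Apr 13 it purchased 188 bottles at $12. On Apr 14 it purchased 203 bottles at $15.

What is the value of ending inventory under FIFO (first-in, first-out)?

Ending inventory = $8,750

Apr 8, 124 sold [FIFO — oldest first]: 37 @ $6 + 87 @ $8 = $918
Apr 12, 125 sold [FIFO — oldest first]: 125 @ $8 = $1,000
Total COGS = $918 + $1,000 = $1,918
Ending inventory: 49 @ $8 + 132 @ $9 + 267 @ $7 + 188 @ $12 + 203 @ $15 = $8,750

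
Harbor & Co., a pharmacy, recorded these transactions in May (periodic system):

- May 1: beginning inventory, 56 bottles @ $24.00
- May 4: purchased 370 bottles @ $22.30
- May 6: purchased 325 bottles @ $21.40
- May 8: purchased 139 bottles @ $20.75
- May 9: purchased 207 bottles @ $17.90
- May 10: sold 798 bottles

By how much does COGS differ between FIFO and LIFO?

$1,148.60

FIFO COGS: 56 @ $24.00 + 370 @ $22.30 + 325 @ $21.40 + 47 @ $20.75 = $17,525.25
LIFO COGS: 207 @ $17.90 + 139 @ $20.75 + 325 @ $21.40 + 127 @ $22.30 = $16,376.65
Difference = |$17,525.25 − $16,376.65| = $1,148.60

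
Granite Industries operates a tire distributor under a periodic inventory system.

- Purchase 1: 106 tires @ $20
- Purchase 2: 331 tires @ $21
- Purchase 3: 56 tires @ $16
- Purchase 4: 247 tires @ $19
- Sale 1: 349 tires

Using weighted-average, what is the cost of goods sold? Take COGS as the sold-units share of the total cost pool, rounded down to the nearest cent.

COGS = $6,913.97

Sale 1, sell 349: 349/740 × $14,660.00 → $6,913.97
Ending inventory (cost pool remaining) = $7,746.03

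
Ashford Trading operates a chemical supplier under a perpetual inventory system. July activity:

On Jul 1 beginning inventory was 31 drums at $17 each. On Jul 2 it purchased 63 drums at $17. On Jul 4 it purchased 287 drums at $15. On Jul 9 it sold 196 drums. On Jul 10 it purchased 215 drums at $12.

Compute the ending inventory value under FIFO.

Jul 9, 196 sold [FIFO — oldest first]: 31 @ $17 + 63 @ $17 + 102 @ $15 = $3,128
Ending inventory: 185 @ $15 + 215 @ $12 = $5,355
Check: goods available $8,483 = COGS $3,128 + ending $5,355

Ending inventory = $5,355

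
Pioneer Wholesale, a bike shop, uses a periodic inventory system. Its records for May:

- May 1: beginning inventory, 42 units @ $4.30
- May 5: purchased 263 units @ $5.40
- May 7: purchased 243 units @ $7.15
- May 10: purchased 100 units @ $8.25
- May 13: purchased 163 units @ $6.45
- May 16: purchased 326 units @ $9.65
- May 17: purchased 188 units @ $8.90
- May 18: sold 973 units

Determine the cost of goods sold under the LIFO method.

COGS = $8,096.85

May 18, 973 sold [LIFO — newest first]: 188 @ $8.90 + 326 @ $9.65 + 163 @ $6.45 + 100 @ $8.25 + 196 @ $7.15 = $8,096.85
Ending inventory: 42 @ $4.30 + 263 @ $5.40 + 47 @ $7.15 = $1,936.85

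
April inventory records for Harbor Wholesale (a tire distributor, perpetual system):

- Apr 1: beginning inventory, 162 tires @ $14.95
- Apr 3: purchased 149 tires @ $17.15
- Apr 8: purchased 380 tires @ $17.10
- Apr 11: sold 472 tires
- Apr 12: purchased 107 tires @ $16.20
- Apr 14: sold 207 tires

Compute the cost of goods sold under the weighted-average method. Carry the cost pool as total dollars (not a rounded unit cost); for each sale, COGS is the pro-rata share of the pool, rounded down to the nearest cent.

COGS = $11,248.33

After Apr 1: 162 on hand, pool $2,421.90 (≈ $14.9500 each)
After Apr 3: 311 on hand, pool $4,977.25 (≈ $16.0040 each)
After Apr 8: 691 on hand, pool $11,475.25 (≈ $16.6067 each)
Apr 11, sell 472: 472/691 × $11,475.25 → $7,838.37
After Apr 12: 326 on hand, pool $5,370.28 (≈ $16.4733 each)
Apr 14, sell 207: 207/326 × $5,370.28 → $3,409.96
Total COGS = $7,838.37 + $3,409.96 = $11,248.33
Ending inventory (cost pool remaining) = $1,960.32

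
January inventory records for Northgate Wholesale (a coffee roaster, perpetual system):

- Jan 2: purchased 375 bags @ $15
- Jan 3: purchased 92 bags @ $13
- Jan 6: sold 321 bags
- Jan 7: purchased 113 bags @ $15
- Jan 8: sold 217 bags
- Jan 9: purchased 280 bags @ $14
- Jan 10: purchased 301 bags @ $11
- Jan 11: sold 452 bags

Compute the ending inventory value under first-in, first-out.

Jan 6, 321 sold [FIFO — oldest first]: 321 @ $15 = $4,815
Jan 8, 217 sold [FIFO — oldest first]: 54 @ $15 + 92 @ $13 + 71 @ $15 = $3,071
Jan 11, 452 sold [FIFO — oldest first]: 42 @ $15 + 280 @ $14 + 130 @ $11 = $5,980
Total COGS = $4,815 + $3,071 + $5,980 = $13,866
Ending inventory: 171 @ $11 = $1,881

Ending inventory = $1,881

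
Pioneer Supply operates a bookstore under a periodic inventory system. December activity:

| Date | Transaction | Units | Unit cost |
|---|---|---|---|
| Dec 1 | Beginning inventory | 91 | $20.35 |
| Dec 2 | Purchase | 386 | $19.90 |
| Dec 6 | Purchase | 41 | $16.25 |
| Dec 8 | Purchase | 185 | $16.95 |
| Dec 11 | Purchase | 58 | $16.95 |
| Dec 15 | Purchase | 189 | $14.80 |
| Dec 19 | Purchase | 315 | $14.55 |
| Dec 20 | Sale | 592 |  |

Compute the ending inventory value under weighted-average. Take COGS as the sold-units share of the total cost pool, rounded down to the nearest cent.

Dec 20, sell 592: 592/1265 × $21,698.80 → $10,154.69
Ending inventory (cost pool remaining) = $11,544.11
Check: goods available $21,698.80 = COGS $10,154.69 + ending $11,544.11

Ending inventory = $11,544.11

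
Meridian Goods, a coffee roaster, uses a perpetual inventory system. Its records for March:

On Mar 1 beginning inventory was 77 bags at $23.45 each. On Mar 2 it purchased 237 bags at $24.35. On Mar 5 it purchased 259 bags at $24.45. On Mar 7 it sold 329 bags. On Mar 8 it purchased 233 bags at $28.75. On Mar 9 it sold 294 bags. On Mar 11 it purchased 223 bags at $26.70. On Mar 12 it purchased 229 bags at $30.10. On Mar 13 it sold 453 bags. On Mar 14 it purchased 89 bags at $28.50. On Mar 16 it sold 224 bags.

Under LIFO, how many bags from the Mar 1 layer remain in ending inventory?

Mar 7, 329 sold [LIFO — newest first]: 259 @ $24.45 + 70 @ $24.35 = $8,037.05
Mar 9, 294 sold [LIFO — newest first]: 233 @ $28.75 + 61 @ $24.35 = $8,184.10
Mar 13, 453 sold [LIFO — newest first]: 229 @ $30.10 + 223 @ $26.70 + 1 @ $24.35 = $12,871.35
Mar 16, 224 sold [LIFO — newest first]: 89 @ $28.50 + 105 @ $24.35 + 30 @ $23.45 = $5,796.75
Total COGS = $8,037.05 + $8,184.10 + $12,871.35 + $5,796.75 = $34,889.25
Ending inventory: 47 @ $23.45 = $1,102.15

47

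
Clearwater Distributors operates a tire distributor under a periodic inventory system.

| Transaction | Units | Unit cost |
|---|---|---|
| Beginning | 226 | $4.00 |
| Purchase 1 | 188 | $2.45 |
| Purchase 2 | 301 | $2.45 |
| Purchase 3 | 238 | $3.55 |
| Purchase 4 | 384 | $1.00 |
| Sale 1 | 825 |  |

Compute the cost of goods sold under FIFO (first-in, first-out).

Sale 1 (825) [FIFO — oldest first]: 226 @ $4.00 + 188 @ $2.45 + 301 @ $2.45 + 110 @ $3.55 = $2,492.55
Ending inventory: 128 @ $3.55 + 384 @ $1.00 = $838.40

COGS = $2,492.55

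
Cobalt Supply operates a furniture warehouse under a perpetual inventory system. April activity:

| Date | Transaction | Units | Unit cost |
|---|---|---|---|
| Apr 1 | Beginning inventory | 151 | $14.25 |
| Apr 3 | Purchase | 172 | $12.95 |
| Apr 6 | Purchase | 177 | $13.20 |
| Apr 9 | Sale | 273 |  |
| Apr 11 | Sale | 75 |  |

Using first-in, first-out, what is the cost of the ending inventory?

Ending inventory = $2,006.40

Apr 9, 273 sold [FIFO — oldest first]: 151 @ $14.25 + 122 @ $12.95 = $3,731.65
Apr 11, 75 sold [FIFO — oldest first]: 50 @ $12.95 + 25 @ $13.20 = $977.50
Total COGS = $3,731.65 + $977.50 = $4,709.15
Ending inventory: 152 @ $13.20 = $2,006.40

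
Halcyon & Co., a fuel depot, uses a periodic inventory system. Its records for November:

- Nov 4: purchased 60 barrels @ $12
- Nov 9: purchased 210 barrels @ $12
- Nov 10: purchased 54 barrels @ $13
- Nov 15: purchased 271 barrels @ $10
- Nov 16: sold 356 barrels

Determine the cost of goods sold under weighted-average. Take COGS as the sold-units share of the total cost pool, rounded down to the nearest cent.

COGS = $3,980.02

Nov 16, sell 356: 356/595 × $6,652.00 → $3,980.02
Ending inventory (cost pool remaining) = $2,671.98
Check: goods available $6,652.00 = COGS $3,980.02 + ending $2,671.98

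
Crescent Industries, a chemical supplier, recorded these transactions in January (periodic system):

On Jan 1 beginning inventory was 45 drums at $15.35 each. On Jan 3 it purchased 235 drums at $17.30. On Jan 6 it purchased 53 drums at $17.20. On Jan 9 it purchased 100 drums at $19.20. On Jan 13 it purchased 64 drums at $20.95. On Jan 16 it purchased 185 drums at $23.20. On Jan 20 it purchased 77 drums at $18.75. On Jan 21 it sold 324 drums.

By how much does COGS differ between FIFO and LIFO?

FIFO COGS: 45 @ $15.35 + 235 @ $17.30 + 44 @ $17.20 = $5,513.05
LIFO COGS: 77 @ $18.75 + 185 @ $23.20 + 62 @ $20.95 = $7,034.65
Difference = |$5,513.05 − $7,034.65| = $1,521.60

$1,521.60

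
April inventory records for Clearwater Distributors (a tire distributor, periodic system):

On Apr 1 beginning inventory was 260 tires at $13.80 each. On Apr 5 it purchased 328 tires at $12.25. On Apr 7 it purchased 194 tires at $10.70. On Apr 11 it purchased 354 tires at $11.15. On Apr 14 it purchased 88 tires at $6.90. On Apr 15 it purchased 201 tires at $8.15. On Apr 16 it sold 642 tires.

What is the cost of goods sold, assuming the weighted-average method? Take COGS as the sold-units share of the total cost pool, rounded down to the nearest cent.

Apr 16, sell 642: 642/1425 × $15,874.25 → $7,151.76
Ending inventory (cost pool remaining) = $8,722.49

COGS = $7,151.76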